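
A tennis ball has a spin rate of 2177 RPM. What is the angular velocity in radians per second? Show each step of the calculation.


Convert RPM to rad/s: multiply by 2*pi and divide by 60
omega = 2177 * 2 * pi / 60
= 227.975 rad/s

227.975 rad/s


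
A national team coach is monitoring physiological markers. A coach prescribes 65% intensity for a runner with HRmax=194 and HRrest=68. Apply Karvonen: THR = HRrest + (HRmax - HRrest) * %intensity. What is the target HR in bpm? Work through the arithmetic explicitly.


Heart rate reserve = 194 - 68 = 126
Intensity fraction = 65 / 100 = 0.65
THR = 68 + 126 * 0.65 = 149.9 bpm

149.9 bpm


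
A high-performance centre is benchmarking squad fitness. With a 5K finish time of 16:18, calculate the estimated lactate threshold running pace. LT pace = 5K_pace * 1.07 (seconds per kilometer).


Race duration = 978 s for 5 km
Average pace = 978 / 5 = 195.6 s/km
LT pace = 195.6 * 1.07
= 209.29 s/km

209.29 s/km


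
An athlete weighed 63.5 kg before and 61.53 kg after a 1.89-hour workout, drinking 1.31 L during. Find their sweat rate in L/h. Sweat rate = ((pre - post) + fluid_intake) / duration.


Body mass change = 1.97 kg
Total sweat loss = 1.97 + 1.31 = 3.28 L
Rate = 3.28 / 1.89 = 1.735 L/h

1.735 L/h


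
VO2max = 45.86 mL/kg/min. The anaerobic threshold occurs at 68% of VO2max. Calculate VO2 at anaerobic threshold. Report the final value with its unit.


AT fraction = 68 / 100 = 0.68
AT VO2 = 45.86 * 0.68
= 31.18 mL/kg/min

31.18 mL/kg/min


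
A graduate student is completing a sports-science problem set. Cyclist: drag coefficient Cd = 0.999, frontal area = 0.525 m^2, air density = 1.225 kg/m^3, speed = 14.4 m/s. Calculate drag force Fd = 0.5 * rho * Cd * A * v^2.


v^2 = 14.4^2 = 207.36
Fd = 0.5 * 1.225 * 0.999 * 0.525 * 207.36
= 66.613 N

66.613 N


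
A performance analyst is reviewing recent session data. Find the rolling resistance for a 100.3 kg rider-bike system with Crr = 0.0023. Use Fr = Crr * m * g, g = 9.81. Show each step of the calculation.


m * g = 100.3 * 9.81 = 983.943 N
Fr = 0.0023 * 983.943 = 2.263 N

2.263 N


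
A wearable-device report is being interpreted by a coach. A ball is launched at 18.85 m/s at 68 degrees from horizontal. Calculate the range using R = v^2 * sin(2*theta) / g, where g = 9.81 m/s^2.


sin(2 * 68) = sin(136) = 0.694658
v^2 = 18.85^2 = 355.3225
R = 355.3225 * 0.694658 / 9.81
= 25.161 m

25.161 m


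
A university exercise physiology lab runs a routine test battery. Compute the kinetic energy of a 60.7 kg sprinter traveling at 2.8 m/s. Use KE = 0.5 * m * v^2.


Velocity squared = 7.84
KE = 0.5 * 60.7 * 7.84 = 237.94 J

237.94 J


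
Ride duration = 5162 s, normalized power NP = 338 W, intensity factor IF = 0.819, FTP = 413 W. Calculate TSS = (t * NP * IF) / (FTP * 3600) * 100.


Numerator = 5162 * 338 * 0.819 = 1428955.164
Denominator = 413 * 3600 = 1486800
TSS = 1428955.164 / 1486800 * 100
= 96.11

96.11 TSS


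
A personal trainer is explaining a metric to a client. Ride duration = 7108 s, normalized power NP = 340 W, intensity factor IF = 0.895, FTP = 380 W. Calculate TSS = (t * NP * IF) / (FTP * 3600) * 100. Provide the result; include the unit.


Numerator = 7108 * 340 * 0.895 = 2162964.4
Denominator = 380 * 3600 = 1368000
TSS = 2162964.4 / 1368000 * 100
= 158.11

158.11 TSS


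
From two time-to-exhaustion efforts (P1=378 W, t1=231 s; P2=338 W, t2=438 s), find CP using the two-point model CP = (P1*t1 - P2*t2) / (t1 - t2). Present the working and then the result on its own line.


Work in trial 1 = 87318 J
Work in trial 2 = 148044 J
Delta work = -60726 J
Delta time = -207 s
CP = -60726 / -207 = 293.36 W

293.36 W


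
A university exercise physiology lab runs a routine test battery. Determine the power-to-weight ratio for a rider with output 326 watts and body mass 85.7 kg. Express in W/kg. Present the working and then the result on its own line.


P/W = 326 / 85.7 = 3.804 W/kg

3.804 W/kg


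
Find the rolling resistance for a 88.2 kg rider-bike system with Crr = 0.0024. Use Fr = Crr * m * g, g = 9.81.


m * g = 88.2 * 9.81 = 865.242 N
Fr = 0.0024 * 865.242 = 2.077 N

2.077 N


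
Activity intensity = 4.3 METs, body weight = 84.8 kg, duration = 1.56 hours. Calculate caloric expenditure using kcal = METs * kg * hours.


kcal = 4.3 * 84.8 * 1.56
= 364.64 * 1.56
= 568.84 kcal

568.84 kcal


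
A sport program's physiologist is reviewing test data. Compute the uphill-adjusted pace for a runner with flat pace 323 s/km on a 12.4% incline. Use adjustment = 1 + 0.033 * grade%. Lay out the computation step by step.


Adjustment factor = 1 + 0.033 * 12.4 = 1.4092
Grade-adjusted pace = 323 * 1.4092 = 455.17 s/km

455.17 s/km


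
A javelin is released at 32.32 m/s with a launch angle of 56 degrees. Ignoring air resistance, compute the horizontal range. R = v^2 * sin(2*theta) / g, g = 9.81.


Launch speed squared = 1044.5824
sin(2 * 56 deg) = 0.927184
Range = 1044.5824 * 0.927184 / 9.81
= 98.728 m

98.728 m


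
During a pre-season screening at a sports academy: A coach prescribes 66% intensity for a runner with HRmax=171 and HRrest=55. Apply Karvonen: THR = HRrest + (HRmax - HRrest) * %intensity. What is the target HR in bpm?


Heart rate reserve = 171 - 55 = 116
Intensity fraction = 66 / 100 = 0.66
THR = 55 + 116 * 0.66 = 131.56 bpm

131.56 bpm


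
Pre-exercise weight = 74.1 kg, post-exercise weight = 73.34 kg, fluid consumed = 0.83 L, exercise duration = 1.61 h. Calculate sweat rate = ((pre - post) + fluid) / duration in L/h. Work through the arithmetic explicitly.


Weight loss = 74.1 - 73.34 = 0.76 kg (approx L)
Total sweat = 0.76 + 0.83 = 1.59 L
Sweat rate = 1.59 / 1.61 = 0.988 L/h

0.988 L/h


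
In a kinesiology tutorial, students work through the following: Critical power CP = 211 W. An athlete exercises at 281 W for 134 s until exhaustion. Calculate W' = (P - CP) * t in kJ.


P - CP = 281 - 211 = 70 W
W' = 70 * 134 = 9380 J
= 9380 / 1000 = 9.38 kJ

9.38 kJ


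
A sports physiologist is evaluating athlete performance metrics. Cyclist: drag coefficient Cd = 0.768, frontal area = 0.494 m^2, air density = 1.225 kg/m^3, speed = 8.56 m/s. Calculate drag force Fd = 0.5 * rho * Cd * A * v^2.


v^2 = 8.56^2 = 73.2736
Fd = 0.5 * 1.225 * 0.768 * 0.494 * 73.2736
= 17.027 N

17.027 N


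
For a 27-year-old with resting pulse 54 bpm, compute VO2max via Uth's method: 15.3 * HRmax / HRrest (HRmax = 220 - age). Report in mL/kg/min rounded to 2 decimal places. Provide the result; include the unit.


Step 1: HRmax = 220 - 27 = 193 bpm
Step 2: Ratio = 193 / 54 = 3.5741
Step 3: VO2max = 15.3 * 3.5741 = 54.68 mL/kg/min

54.68 mL/kg/min


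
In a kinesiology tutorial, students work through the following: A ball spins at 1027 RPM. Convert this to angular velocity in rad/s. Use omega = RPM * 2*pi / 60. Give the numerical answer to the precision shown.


omega = 1027 * 2 * pi / 60
= 1027 * 6.28318531 / 60
= 6452.831 / 60
= 107.547 rad/s

107.547 rad/s


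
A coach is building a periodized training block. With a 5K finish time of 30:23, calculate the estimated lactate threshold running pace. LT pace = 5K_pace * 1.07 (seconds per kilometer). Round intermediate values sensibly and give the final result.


Race duration = 1823 s for 5 km
Average pace = 1823 / 5 = 364.6 s/km
LT pace = 364.6 * 1.07
= 390.12 s/km

390.12 s/km


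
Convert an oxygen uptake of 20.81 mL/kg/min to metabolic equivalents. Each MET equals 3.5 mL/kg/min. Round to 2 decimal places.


One MET = 3.5 mL/kg/min
Number of METs = 20.81 / 3.5
= 5.95 METs

5.95 METs


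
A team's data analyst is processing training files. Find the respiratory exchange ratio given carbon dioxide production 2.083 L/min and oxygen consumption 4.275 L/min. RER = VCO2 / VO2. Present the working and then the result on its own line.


VCO2 = 2.083 L/min
VO2 = 4.275 L/min
RER = 2.083 / 4.275 = 0.4873

0.4873


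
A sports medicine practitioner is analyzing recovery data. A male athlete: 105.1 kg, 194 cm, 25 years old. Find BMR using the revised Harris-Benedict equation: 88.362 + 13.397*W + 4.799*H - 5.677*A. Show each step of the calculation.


Intercept = 88.362
Weight contribution = 13.397 * 105.1 = 1408.0247
Height contribution = 4.799 * 194 = 931.006
Age contribution = 5.677 * 25 = 141.925
BMR = 88.362 + 1408.0247 + 931.006 - 141.925
= 2285.47 kcal/day

2285.47 kcal/day


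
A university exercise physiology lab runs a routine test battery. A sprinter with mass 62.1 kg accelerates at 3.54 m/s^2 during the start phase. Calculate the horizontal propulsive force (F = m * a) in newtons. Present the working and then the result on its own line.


F = m * a
= 62.1 * 3.54
= 219.83 N

219.83 N


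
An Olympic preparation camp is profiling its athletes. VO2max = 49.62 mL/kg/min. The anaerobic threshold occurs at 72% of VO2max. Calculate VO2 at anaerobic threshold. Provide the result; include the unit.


AT fraction = 72 / 100 = 0.72
AT VO2 = 49.62 * 0.72
= 35.73 mL/kg/min

35.73 mL/kg/min


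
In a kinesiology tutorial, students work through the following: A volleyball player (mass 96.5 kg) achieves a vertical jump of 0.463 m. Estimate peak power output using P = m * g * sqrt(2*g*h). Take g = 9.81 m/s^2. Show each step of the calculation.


2 * g * h = 2 * 9.81 * 0.463 = 9.08406
sqrt(9.08406) = 3.013977 m/s
P = 96.5 * 9.81 * 3.013977 = 2853.23 W

2853.23 W


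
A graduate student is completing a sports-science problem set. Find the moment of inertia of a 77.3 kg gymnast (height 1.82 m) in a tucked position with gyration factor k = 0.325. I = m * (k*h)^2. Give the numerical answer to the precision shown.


Radius of gyration = 0.325 * 1.82 = 0.5915 m
I = 77.3 * 0.5915^2
= 77.3 * 0.349872
= 27.045 kg*m^2

27.045 kg*m^2


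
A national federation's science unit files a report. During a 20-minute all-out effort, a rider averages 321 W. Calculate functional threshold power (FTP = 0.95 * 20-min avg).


FTP = 0.95 * 321
= 304.95 W

304.95 W


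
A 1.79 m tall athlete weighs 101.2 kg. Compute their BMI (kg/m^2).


height^2 = 3.2041 m^2
BMI = 101.2 / 3.2041 = 31.58 kg/m^2

31.58 kg/m^2


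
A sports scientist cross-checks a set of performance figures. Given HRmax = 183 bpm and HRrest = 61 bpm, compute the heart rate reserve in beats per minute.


Heart rate reserve = maximum HR minus resting HR
HRR = 183 - 61 = 122 bpm

122 bpm


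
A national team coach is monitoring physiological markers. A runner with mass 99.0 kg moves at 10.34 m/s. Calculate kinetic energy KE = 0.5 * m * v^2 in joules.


v^2 = 10.34^2 = 106.9156
KE = 0.5 * 99.0 * 106.9156
= 5292.32 J

5292.32 J


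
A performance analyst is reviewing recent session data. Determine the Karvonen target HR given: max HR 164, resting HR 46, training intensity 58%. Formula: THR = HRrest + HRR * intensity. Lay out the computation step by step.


HRR = HRmax - HRrest = 164 - 46 = 118
THR = 46 + 118 * 0.58
= 114.44 bpm

114.44 bpm


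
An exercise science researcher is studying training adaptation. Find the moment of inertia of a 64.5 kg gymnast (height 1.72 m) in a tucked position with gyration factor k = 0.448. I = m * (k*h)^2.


Radius of gyration = 0.448 * 1.72 = 0.77056 m
I = 64.5 * 0.77056^2
= 64.5 * 0.593763
= 38.298 kg*m^2

38.298 kg*m^2


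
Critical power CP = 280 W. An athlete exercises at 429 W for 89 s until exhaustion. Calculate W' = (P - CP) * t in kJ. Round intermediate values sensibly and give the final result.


P - CP = 429 - 280 = 149 W
W' = 149 * 89 = 13261 J
= 13261 / 1000 = 13.261 kJ

13.261 kJ


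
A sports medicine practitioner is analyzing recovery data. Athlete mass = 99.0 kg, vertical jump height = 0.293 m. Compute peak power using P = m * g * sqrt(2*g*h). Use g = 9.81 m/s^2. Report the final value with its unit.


sqrt(2 * 9.81 * 0.293) = sqrt(5.74866) = 2.397636 m/s
P = 99.0 * 9.81 * 2.397636
= 2328.56 W

2328.56 W


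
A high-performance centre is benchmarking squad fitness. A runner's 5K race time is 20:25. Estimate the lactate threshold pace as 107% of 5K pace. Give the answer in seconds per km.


Total race time = 20*60 + 25 = 1225 seconds
5K pace = 1225 / 5 = 245.0 sec/km
LT pace = 245.0 * 1.07 = 262.15 sec/km

262.15 s/km


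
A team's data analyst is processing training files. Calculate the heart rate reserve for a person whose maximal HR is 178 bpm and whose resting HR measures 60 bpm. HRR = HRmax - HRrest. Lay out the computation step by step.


HRmax = 178 bpm
HRrest = 60 bpm
HRR = 178 - 60 = 118 bpm

118 bpm


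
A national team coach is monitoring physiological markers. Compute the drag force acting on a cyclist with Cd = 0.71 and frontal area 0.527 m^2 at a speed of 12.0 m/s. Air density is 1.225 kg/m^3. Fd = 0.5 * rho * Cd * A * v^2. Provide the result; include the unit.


Step 1: v^2 = 144.0
Step 2: Fd = 0.5 * 1.225 * 0.71 * 0.527 * 144.0
= 33.002 N

33.002 N


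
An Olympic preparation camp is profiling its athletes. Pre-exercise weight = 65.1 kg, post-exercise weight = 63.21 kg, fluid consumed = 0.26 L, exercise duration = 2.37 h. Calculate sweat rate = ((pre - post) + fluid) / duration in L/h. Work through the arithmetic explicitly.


Weight loss = 65.1 - 63.21 = 1.89 kg (approx L)
Total sweat = 1.89 + 0.26 = 2.15 L
Sweat rate = 2.15 / 2.37 = 0.907 L/h

0.907 L/h


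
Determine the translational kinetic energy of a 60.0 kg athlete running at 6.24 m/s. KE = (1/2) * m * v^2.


KE = 0.5 * m * v^2
= 0.5 * 60.0 * 6.24^2
= 0.5 * 60.0 * 38.9376
= 1168.13 J

1168.13 J


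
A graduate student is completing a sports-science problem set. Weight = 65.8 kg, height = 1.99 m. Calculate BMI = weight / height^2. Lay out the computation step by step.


height^2 = 1.99^2 = 3.9601
BMI = 65.8 / 3.9601 = 16.62 kg/m^2

16.62 kg/m^2


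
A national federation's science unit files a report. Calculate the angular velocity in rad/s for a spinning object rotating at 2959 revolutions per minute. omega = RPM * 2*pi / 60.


omega = RPM * 2*pi / 60
= 2959 * 6.28318531 / 60
= 309.866 rad/s

309.866 rad/s


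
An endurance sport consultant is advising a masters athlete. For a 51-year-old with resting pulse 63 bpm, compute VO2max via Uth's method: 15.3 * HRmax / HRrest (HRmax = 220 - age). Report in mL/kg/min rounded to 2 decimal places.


Step 1: HRmax = 220 - 51 = 169 bpm
Step 2: Ratio = 169 / 63 = 2.6825
Step 3: VO2max = 15.3 * 2.6825 = 41.04 mL/kg/min

41.04 mL/kg/min


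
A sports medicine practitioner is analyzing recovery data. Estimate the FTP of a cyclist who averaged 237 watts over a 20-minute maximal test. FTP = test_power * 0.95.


FTP = 237 * 0.95 = 225.15 W

225.15 W


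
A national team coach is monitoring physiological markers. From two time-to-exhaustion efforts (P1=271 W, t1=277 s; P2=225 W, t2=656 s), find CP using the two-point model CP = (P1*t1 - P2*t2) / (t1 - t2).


Work in trial 1 = 75067 J
Work in trial 2 = 147600 J
Delta work = -72533 J
Delta time = -379 s
CP = -72533 / -379 = 191.38 W

191.38 W


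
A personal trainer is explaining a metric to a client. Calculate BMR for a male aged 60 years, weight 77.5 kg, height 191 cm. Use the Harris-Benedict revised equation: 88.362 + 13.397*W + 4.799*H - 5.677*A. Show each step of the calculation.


Substituting values:
W term = 13.397 * 77.5 = 1038.2675
H term = 4.799 * 191 = 916.609
A term = 5.677 * 60 = 340.62
BMR = 1702.62 kcal/day

1702.62 kcal/day


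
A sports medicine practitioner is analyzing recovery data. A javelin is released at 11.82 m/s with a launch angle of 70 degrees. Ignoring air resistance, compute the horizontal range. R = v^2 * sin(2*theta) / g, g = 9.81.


Launch speed squared = 139.7124
sin(2 * 70 deg) = 0.642788
Range = 139.7124 * 0.642788 / 9.81
= 9.154 m

9.154 m


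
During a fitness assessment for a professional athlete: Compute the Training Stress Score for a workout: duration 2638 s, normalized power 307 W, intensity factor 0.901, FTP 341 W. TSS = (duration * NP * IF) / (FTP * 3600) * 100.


Product = 2638 * 307 * 0.901 = 729689.266
Base = 341 * 3600 = 1227600
TSS = 729689.266 / 1227600 * 100 = 59.44

59.44 TSS


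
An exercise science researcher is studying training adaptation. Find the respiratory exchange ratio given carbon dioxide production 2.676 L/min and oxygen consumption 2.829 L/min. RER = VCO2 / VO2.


VCO2 = 2.676 L/min
VO2 = 2.829 L/min
RER = 2.676 / 2.829 = 0.9459

0.9459


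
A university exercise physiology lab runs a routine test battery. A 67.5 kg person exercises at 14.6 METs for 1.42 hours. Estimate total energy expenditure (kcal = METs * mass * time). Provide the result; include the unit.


Energy = METs * mass(kg) * time(h)
= 14.6 * 67.5 * 1.42
= 1399.41 kcal

1399.41 kcal


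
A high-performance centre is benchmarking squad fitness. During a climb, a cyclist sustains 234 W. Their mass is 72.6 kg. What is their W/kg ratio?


Power-to-weight = 234 W / 72.6 kg
= 3.223 W/kg

3.223 W/kg


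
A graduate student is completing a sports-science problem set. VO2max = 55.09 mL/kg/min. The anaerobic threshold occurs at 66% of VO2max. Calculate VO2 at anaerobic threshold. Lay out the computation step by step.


AT fraction = 66 / 100 = 0.66
AT VO2 = 55.09 * 0.66
= 36.36 mL/kg/min

36.36 mL/kg/min


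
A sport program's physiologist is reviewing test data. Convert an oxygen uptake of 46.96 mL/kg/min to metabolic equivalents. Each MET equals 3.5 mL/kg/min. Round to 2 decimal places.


One MET = 3.5 mL/kg/min
Number of METs = 46.96 / 3.5
= 13.42 METs

13.42 METs


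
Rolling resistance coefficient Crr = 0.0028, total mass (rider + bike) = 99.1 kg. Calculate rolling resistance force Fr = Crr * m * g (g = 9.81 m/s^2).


Fr = Crr * m * g
= 0.0028 * 99.1 * 9.81
= 2.722 N

2.722 N


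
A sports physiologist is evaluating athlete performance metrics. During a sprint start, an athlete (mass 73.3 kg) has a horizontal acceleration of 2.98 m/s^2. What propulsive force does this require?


Propulsive force = mass * acceleration
= 73.3 kg * 2.98 m/s^2
= 218.43 N

218.43 N


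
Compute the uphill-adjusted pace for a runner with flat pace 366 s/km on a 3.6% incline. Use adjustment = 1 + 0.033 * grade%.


Adjustment factor = 1 + 0.033 * 3.6 = 1.1188
Grade-adjusted pace = 366 * 1.1188 = 409.48 s/km

409.48 s/km


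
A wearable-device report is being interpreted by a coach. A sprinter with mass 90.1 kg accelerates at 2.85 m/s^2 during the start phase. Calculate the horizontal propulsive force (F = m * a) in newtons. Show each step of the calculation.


F = m * a
= 90.1 * 2.85
= 256.79 N

256.79 N


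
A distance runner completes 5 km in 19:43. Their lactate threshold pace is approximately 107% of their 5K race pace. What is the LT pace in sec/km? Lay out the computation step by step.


Convert to seconds: 19 min 43 s = 1183 s
Pace per km = 1183 / 5 = 236.6 s/km
LT pace = 236.6 * 1.07 = 253.16 s/km

253.16 s/km


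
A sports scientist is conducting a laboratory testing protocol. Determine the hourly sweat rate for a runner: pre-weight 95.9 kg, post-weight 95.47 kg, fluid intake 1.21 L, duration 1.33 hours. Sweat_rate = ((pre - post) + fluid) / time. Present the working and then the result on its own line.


Mass lost = 95.9 - 95.47 = 0.43 kg
Add fluid consumed: 0.43 + 1.21 = 1.64 L total sweat
Sweat rate = 1.64 / 1.33 = 1.233 L/h

1.233 L/h


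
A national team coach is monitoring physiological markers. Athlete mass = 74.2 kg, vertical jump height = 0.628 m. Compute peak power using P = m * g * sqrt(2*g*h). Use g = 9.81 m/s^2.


sqrt(2 * 9.81 * 0.628) = sqrt(12.32136) = 3.510179 m/s
P = 74.2 * 9.81 * 3.510179
= 2555.07 W

2555.07 W


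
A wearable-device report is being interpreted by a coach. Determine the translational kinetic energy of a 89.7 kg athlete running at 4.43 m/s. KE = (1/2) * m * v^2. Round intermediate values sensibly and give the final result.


KE = 0.5 * m * v^2
= 0.5 * 89.7 * 4.43^2
= 0.5 * 89.7 * 19.6249
= 880.18 J

880.18 J


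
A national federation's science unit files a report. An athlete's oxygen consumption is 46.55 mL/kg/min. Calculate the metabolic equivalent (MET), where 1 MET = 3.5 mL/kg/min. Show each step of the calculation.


MET = VO2 / 3.5
= 46.55 / 3.5
= 13.3 METs

13.3 METs


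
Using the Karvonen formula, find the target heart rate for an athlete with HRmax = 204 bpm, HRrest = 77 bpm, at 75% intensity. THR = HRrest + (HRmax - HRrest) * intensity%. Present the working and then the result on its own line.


HRR = 204 - 77 = 127
THR = 77 + 127 * 0.75
= 77 + 95.25
= 172.25 bpm

172.25 bpm


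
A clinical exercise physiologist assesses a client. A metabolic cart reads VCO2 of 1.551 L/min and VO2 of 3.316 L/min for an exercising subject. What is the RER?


RER = VCO2 / VO2 = 1.551 / 3.316 = 0.4677

0.4677


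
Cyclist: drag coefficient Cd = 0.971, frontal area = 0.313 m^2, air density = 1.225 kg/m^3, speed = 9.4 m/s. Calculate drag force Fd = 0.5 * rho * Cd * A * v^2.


v^2 = 9.4^2 = 88.36
Fd = 0.5 * 1.225 * 0.971 * 0.313 * 88.36
= 16.448 N

16.448 N


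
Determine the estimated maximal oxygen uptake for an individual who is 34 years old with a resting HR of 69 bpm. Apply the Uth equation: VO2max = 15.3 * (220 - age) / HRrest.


HRmax = 220 - 34 = 186
VO2max = 15.3 * (186 / 69)
= 15.3 * 2.6957
= 41.24 mL/kg/min

41.24 mL/kg/min


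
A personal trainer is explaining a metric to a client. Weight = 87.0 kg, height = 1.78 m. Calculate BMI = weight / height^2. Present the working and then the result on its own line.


height^2 = 1.78^2 = 3.1684
BMI = 87.0 / 3.1684 = 27.46 kg/m^2

27.46 kg/m^2


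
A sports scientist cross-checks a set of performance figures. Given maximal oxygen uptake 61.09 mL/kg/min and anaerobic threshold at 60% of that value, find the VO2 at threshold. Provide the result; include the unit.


Percentage as decimal = 0.6
VO2 at AT = 61.09 * 0.6 = 36.65 mL/kg/min

36.65 mL/kg/min


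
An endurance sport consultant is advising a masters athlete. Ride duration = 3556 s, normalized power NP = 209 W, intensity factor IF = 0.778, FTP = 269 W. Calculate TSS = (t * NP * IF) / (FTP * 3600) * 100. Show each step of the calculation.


Numerator = 3556 * 209 * 0.778 = 578212.712
Denominator = 269 * 3600 = 968400
TSS = 578212.712 / 968400 * 100
= 59.71

59.71 TSS


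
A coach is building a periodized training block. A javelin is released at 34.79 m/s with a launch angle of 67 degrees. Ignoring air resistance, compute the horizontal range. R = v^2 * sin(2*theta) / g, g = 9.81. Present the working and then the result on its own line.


Launch speed squared = 1210.3441
sin(2 * 67 deg) = 0.71934
Range = 1210.3441 * 0.71934 / 9.81
= 88.751 m

88.751 m


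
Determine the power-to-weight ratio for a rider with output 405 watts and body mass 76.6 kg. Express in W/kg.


P/W = 405 / 76.6 = 5.287 W/kg

5.287 W/kg


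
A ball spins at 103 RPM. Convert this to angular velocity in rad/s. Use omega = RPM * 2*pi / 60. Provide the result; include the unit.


omega = 103 * 2 * pi / 60
= 103 * 6.28318531 / 60
= 647.168 / 60
= 10.786 rad/s

10.786 rad/s


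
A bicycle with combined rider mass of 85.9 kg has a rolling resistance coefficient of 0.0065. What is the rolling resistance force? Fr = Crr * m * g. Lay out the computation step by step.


Fr = 0.0065 * 85.9 * 9.81
= 0.55835 * 9.81
= 5.477 N

5.477 N


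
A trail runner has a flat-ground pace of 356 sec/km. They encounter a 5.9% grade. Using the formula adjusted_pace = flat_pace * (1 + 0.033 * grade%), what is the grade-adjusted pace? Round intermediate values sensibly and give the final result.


Grade factor = 1 + 0.033 * 5.9 = 1.1947
Adjusted = 356 * 1.1947 = 425.31 sec/km

425.31 s/km


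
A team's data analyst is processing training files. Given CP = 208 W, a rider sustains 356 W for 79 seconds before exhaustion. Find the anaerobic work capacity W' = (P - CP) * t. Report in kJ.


Excess power = 356 - 208 = 148 W
Work above CP = 148 * 79 = 11692 J
W' = 11.692 kJ

11.692 kJ


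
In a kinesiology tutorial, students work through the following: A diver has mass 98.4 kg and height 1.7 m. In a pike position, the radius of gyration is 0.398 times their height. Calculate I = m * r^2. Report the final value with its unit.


r = 0.398 * 1.7 = 0.6766 m
I = m * r^2 = 98.4 * 0.457788 = 45.046 kg*m^2

45.046 kg*m^2


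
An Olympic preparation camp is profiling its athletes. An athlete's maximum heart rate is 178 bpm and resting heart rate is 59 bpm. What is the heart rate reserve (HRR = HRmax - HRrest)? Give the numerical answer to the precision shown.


HRR = HRmax - HRrest
= 178 - 59
= 119 bpm

119 bpm


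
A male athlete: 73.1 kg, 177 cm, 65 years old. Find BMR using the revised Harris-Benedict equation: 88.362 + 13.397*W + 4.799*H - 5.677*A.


Intercept = 88.362
Weight contribution = 13.397 * 73.1 = 979.3207
Height contribution = 4.799 * 177 = 849.423
Age contribution = 5.677 * 65 = 369.005
BMR = 88.362 + 979.3207 + 849.423 - 369.005
= 1548.1 kcal/day

1548.1 kcal/day


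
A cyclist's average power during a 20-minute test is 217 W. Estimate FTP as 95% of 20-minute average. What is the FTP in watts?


FTP = 20-min power * 0.95
= 217 * 0.95
= 206.15 W

206.15 W


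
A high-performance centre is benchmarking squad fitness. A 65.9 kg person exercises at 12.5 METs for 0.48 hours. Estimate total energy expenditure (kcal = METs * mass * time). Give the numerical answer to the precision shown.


Energy = METs * mass(kg) * time(h)
= 12.5 * 65.9 * 0.48
= 395.4 kcal

395.4 kcal


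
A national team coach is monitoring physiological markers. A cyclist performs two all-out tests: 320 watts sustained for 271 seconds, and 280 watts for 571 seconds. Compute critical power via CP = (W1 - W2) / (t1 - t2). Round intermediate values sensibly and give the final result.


W1 = P1 * t1 = 320 * 271 = 86720 J
W2 = P2 * t2 = 280 * 571 = 159880 J
CP = (86720 - 159880) / (271 - 571)
= 243.87 W

243.87 W


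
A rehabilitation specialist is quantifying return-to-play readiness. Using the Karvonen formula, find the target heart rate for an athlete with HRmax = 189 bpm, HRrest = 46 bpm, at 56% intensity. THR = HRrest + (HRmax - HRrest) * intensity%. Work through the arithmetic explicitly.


HRR = 189 - 46 = 143
THR = 46 + 143 * 0.56
= 46 + 80.08
= 126.08 bpm

126.08 bpm


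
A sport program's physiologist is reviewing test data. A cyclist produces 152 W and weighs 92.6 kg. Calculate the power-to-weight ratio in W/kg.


P/W = power / mass
= 152 / 92.6
= 1.641 W/kg

1.641 W/kg


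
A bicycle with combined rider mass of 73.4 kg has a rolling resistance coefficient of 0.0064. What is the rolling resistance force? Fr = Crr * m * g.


Fr = 0.0064 * 73.4 * 9.81
= 0.46976 * 9.81
= 4.608 N

4.608 N


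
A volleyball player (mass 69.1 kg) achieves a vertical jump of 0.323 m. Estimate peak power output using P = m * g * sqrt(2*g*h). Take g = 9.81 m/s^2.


2 * g * h = 2 * 9.81 * 0.323 = 6.33726
sqrt(6.33726) = 2.517392 m/s
P = 69.1 * 9.81 * 2.517392 = 1706.47 W

1706.47 W


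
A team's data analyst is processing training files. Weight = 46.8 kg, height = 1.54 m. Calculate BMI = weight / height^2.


height^2 = 1.54^2 = 2.3716
BMI = 46.8 / 2.3716 = 19.73 kg/m^2

19.73 kg/m^2


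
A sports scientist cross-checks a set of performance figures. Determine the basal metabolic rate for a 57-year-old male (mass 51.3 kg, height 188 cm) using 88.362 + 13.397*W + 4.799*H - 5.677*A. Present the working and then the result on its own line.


BMR = 88.362 + 13.397*51.3 + 4.799*188 - 5.677*57
= 1354.25 kcal/day

1354.25 kcal/day


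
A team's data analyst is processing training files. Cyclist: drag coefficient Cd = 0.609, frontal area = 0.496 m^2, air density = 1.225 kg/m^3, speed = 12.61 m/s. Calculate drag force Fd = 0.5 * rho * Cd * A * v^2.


v^2 = 12.61^2 = 159.0121
Fd = 0.5 * 1.225 * 0.609 * 0.496 * 159.0121
= 29.419 N

29.419 N


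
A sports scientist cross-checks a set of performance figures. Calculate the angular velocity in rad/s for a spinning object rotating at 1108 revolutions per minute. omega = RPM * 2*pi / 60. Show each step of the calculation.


omega = RPM * 2*pi / 60
= 1108 * 6.28318531 / 60
= 116.029 rad/s

116.029 rad/s


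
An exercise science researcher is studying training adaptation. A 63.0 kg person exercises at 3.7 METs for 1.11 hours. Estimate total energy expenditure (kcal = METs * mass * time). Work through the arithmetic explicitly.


Energy = METs * mass(kg) * time(h)
= 3.7 * 63.0 * 1.11
= 258.74 kcal

258.74 kcal


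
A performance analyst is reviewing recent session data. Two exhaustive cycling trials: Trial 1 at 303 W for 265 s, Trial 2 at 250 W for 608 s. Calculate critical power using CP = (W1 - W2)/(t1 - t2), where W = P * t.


W1 = 303 * 265 = 80295 J
W2 = 250 * 608 = 152000 J
CP = (80295 - 152000) / (265 - 608)
= -71705 / -343
= 209.05 W

209.05 W


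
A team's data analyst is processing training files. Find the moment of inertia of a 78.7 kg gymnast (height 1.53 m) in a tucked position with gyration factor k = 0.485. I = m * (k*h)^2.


Radius of gyration = 0.485 * 1.53 = 0.74205 m
I = 78.7 * 0.74205^2
= 78.7 * 0.550638
= 43.335 kg*m^2

43.335 kg*m^2


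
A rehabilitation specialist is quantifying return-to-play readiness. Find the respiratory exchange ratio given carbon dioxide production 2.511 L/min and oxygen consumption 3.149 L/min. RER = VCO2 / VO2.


VCO2 = 2.511 L/min
VO2 = 3.149 L/min
RER = 2.511 / 3.149 = 0.7974

0.7974


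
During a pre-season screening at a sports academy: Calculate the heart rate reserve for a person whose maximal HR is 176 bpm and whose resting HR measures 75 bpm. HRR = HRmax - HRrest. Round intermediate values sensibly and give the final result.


HRmax = 176 bpm
HRrest = 75 bpm
HRR = 176 - 75 = 101 bpm

101 bpm


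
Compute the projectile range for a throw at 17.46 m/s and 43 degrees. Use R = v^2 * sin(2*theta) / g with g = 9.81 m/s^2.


Two times the angle = 86 degrees
sin(86) = 0.997564
R = 304.8516 * 0.997564 / 9.81 = 31.0 m

31.0 m


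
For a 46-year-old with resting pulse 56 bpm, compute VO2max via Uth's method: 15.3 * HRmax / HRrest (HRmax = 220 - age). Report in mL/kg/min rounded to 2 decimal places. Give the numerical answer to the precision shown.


Step 1: HRmax = 220 - 46 = 174 bpm
Step 2: Ratio = 174 / 56 = 3.1071
Step 3: VO2max = 15.3 * 3.1071 = 47.54 mL/kg/min

47.54 mL/kg/min


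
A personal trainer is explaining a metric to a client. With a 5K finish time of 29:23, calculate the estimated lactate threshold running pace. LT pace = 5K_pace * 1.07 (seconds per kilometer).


Race duration = 1763 s for 5 km
Average pace = 1763 / 5 = 352.6 s/km
LT pace = 352.6 * 1.07
= 377.28 s/km

377.28 s/km


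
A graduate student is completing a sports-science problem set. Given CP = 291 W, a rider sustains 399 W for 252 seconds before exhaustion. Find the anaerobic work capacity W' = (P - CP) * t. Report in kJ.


Excess power = 399 - 291 = 108 W
Work above CP = 108 * 252 = 27216 J
W' = 27.216 kJ

27.216 kJ


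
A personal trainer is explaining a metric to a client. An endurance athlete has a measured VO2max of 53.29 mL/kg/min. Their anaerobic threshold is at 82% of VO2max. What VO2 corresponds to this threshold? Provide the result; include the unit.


Anaerobic threshold VO2 = VO2max * 82%
= 53.29 * 0.82
= 43.7 mL/kg/min

43.7 mL/kg/min


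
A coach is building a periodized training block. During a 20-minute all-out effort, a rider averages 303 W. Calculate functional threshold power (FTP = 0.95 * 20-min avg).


FTP = 0.95 * 303
= 287.85 W

287.85 W


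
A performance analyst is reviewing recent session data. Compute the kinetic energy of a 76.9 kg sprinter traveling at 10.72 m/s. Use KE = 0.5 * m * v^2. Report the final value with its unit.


Velocity squared = 114.9184
KE = 0.5 * 76.9 * 114.9184 = 4418.61 J

4418.61 J


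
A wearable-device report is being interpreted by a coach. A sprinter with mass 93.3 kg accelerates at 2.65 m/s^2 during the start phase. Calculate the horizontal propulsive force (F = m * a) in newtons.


F = m * a
= 93.3 * 2.65
= 247.25 N

247.25 N


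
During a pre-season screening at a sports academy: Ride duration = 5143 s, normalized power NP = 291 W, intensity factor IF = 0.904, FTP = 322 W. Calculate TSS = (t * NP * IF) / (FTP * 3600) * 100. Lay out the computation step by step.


Numerator = 5143 * 291 * 0.904 = 1352938.152
Denominator = 322 * 3600 = 1159200
TSS = 1352938.152 / 1159200 * 100
= 116.71

116.71 TSS


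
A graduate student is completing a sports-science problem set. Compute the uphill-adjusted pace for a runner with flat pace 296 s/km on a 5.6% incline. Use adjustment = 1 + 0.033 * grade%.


Adjustment factor = 1 + 0.033 * 5.6 = 1.1848
Grade-adjusted pace = 296 * 1.1848 = 350.7 s/km

350.7 s/km


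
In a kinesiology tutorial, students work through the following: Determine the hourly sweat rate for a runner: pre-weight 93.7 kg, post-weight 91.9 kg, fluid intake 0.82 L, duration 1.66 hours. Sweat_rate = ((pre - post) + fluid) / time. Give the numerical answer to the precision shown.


Mass lost = 93.7 - 91.9 = 1.8 kg
Add fluid consumed: 1.8 + 0.82 = 2.62 L total sweat
Sweat rate = 2.62 / 1.66 = 1.578 L/h

1.578 L/h


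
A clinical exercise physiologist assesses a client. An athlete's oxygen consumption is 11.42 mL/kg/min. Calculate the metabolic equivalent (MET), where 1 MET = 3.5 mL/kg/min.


MET = VO2 / 3.5
= 11.42 / 3.5
= 3.26 METs

3.26 METs


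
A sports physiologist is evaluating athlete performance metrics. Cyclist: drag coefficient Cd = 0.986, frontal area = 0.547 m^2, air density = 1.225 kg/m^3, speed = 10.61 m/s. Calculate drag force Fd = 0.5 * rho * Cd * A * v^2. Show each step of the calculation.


v^2 = 10.61^2 = 112.5721
Fd = 0.5 * 1.225 * 0.986 * 0.547 * 112.5721
= 37.188 N

37.188 N


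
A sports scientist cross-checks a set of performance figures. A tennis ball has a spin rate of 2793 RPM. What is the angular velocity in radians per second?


Convert RPM to rad/s: multiply by 2*pi and divide by 60
omega = 2793 * 2 * pi / 60
= 292.482 rad/s

292.482 rad/s


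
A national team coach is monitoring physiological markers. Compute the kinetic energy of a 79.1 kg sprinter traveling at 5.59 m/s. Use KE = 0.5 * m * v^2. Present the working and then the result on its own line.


Velocity squared = 31.2481
KE = 0.5 * 79.1 * 31.2481 = 1235.86 J

1235.86 J


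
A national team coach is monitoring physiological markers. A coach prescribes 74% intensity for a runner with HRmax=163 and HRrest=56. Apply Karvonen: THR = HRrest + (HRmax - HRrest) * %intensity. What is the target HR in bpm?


Heart rate reserve = 163 - 56 = 107
Intensity fraction = 74 / 100 = 0.74
THR = 56 + 107 * 0.74 = 135.18 bpm

135.18 bpm


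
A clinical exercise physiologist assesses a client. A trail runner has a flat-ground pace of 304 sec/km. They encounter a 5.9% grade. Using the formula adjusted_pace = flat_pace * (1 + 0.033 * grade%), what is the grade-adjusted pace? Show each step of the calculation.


Grade factor = 1 + 0.033 * 5.9 = 1.1947
Adjusted = 304 * 1.1947 = 363.19 sec/km

363.19 s/km


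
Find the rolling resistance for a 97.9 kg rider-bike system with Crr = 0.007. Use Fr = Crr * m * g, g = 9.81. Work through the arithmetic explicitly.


m * g = 97.9 * 9.81 = 960.399 N
Fr = 0.007 * 960.399 = 6.723 N

6.723 N


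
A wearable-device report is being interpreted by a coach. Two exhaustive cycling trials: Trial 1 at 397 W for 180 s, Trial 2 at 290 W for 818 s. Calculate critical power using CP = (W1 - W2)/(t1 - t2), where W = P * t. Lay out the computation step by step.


W1 = 397 * 180 = 71460 J
W2 = 290 * 818 = 237220 J
CP = (71460 - 237220) / (180 - 818)
= -165760 / -638
= 259.81 W

259.81 W


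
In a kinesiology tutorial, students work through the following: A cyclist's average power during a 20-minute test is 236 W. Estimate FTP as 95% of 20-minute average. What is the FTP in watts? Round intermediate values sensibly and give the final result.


FTP = 20-min power * 0.95
= 236 * 0.95
= 224.2 W

224.2 W


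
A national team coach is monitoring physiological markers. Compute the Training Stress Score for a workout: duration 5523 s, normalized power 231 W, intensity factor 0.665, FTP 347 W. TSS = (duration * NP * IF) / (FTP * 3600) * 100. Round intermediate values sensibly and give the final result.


Product = 5523 * 231 * 0.665 = 848415.645
Base = 347 * 3600 = 1249200
TSS = 848415.645 / 1249200 * 100 = 67.92

67.92 TSS


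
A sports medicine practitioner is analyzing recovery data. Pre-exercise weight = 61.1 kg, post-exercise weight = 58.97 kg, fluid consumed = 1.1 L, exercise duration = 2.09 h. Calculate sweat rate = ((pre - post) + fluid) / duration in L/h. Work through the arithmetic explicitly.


Weight loss = 61.1 - 58.97 = 2.13 kg (approx L)
Total sweat = 2.13 + 1.1 = 3.23 L
Sweat rate = 3.23 / 2.09 = 1.545 L/h

1.545 L/h


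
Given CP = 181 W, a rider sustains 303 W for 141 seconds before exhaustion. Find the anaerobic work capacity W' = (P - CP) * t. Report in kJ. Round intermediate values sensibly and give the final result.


Excess power = 303 - 181 = 122 W
Work above CP = 122 * 141 = 17202 J
W' = 17.202 kJ

17.202 kJ


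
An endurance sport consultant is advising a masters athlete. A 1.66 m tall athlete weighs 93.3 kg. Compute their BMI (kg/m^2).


height^2 = 2.7556 m^2
BMI = 93.3 / 2.7556 = 33.86 kg/m^2

33.86 kg/m^2


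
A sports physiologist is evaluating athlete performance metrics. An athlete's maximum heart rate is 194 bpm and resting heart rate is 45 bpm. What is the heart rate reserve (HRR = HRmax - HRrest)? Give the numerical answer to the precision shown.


HRR = HRmax - HRrest
= 194 - 45
= 149 bpm

149 bpm


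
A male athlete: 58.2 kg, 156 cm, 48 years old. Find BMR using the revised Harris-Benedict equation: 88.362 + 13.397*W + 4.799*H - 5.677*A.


Intercept = 88.362
Weight contribution = 13.397 * 58.2 = 779.7054
Height contribution = 4.799 * 156 = 748.644
Age contribution = 5.677 * 48 = 272.496
BMR = 88.362 + 779.7054 + 748.644 - 272.496
= 1344.22 kcal/day

1344.22 kcal/day


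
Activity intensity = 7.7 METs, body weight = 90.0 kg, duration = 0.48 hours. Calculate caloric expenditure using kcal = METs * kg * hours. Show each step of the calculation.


kcal = 7.7 * 90.0 * 0.48
= 693.0 * 0.48
= 332.64 kcal

332.64 kcal


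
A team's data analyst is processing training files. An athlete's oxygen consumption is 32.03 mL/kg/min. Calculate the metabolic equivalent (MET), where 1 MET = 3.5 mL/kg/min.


MET = VO2 / 3.5
= 32.03 / 3.5
= 9.15 METs

9.15 METs


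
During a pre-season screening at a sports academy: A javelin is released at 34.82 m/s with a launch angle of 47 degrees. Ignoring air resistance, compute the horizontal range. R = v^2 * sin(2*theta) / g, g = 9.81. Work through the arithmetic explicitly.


Launch speed squared = 1212.4324
sin(2 * 47 deg) = 0.997564
Range = 1212.4324 * 0.997564 / 9.81
= 123.29 m

123.29 m


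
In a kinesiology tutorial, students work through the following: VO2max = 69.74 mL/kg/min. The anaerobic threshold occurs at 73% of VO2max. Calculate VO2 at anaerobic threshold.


AT fraction = 73 / 100 = 0.73
AT VO2 = 69.74 * 0.73
= 50.91 mL/kg/min

50.91 mL/kg/min


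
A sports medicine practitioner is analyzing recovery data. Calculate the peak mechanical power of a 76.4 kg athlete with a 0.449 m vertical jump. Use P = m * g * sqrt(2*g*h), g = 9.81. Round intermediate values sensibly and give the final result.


First, sqrt(2gh) = sqrt(2 * 9.81 * 0.449)
= sqrt(8.80938) = 2.96806 m/s
Power = 76.4 * 9.81 * 2.96806 = 2224.51 W

2224.51 W


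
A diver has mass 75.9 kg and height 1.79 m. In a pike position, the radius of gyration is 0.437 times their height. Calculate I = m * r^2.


r = 0.437 * 1.79 = 0.78223 m
I = m * r^2 = 75.9 * 0.611884 = 46.442 kg*m^2

46.442 kg*m^2
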